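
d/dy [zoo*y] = zoo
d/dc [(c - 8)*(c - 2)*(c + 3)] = 3*c^2 - 14*c - 14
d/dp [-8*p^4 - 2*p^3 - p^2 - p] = -32*p^3 - 6*p^2 - 2*p - 1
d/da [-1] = 0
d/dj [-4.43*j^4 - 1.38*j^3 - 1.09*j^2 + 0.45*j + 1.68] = -17.72*j^3 - 4.14*j^2 - 2.18*j + 0.45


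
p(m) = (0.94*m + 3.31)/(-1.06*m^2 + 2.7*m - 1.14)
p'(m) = (0.94*m + 3.31)*(2.12*m - 2.7)/(-1.06*m^2 + 2.7*m - 1.14)^2 + 0.94/(-1.06*m^2 + 2.7*m - 1.14) = (0.9964*m^2 + 7.0172*m - 10.0086)/(1.1236*m^4 - 5.724*m^3 + 9.7068*m^2 - 6.156*m + 1.2996)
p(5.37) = -0.49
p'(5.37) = 0.19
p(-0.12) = -2.16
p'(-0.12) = -4.95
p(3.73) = -1.17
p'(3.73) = 0.89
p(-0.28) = -1.54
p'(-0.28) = -3.04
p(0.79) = 12.23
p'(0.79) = -34.98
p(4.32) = -0.80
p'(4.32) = 0.45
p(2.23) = -13.85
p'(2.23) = 69.56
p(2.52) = -5.32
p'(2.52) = 12.29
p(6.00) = -0.39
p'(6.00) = 0.13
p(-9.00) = 0.05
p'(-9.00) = 0.00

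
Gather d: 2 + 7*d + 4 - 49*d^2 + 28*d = -49*d^2 + 35*d + 6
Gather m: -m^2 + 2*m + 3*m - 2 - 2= -m^2 + 5*m - 4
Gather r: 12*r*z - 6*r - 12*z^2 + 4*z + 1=r*(12*z - 6) - 12*z^2 + 4*z + 1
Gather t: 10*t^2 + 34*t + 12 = 10*t^2 + 34*t + 12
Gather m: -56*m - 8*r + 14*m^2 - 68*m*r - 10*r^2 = 14*m^2 + m*(-68*r - 56) - 10*r^2 - 8*r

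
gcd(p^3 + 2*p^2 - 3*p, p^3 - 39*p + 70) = 1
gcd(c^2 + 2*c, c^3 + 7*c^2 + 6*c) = c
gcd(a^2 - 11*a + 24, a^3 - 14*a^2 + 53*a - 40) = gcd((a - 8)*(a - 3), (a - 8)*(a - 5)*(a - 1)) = a - 8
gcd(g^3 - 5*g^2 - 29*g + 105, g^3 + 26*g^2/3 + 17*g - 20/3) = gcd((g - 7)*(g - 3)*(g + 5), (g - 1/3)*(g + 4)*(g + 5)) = g + 5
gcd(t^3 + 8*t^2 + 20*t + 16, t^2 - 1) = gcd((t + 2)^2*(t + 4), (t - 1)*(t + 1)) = 1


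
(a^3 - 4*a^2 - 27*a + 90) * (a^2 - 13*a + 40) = a^5 - 17*a^4 + 65*a^3 + 281*a^2 - 2250*a + 3600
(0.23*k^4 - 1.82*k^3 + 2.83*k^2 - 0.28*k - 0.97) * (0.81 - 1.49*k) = -0.3427*k^5 + 2.8981*k^4 - 5.6909*k^3 + 2.7095*k^2 + 1.2185*k - 0.7857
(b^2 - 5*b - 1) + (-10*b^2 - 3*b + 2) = -9*b^2 - 8*b + 1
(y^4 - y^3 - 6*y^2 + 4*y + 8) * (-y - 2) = -y^5 - y^4 + 8*y^3 + 8*y^2 - 16*y - 16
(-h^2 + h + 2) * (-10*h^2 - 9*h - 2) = 10*h^4 - h^3 - 27*h^2 - 20*h - 4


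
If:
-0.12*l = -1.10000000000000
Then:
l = 9.17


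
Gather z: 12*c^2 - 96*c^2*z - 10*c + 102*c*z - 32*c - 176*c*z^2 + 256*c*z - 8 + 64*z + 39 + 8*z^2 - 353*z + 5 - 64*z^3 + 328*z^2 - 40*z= 12*c^2 - 42*c - 64*z^3 + z^2*(336 - 176*c) + z*(-96*c^2 + 358*c - 329) + 36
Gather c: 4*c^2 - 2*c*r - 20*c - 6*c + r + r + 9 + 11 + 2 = 4*c^2 + c*(-2*r - 26) + 2*r + 22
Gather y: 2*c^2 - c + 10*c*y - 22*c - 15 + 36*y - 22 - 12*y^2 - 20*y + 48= 2*c^2 - 23*c - 12*y^2 + y*(10*c + 16) + 11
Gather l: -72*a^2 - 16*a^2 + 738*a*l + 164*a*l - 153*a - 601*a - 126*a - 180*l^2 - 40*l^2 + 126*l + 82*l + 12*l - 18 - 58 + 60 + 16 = -88*a^2 - 880*a - 220*l^2 + l*(902*a + 220)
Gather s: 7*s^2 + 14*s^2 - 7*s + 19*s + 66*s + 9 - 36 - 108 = 21*s^2 + 78*s - 135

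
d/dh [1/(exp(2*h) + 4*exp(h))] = 2*(-exp(h) - 2)*exp(-h)/(exp(h) + 4)^2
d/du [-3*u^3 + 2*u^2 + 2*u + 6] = -9*u^2 + 4*u + 2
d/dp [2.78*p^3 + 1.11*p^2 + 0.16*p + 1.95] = 8.34*p^2 + 2.22*p + 0.16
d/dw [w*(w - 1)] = 2*w - 1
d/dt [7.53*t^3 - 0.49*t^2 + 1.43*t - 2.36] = 22.59*t^2 - 0.98*t + 1.43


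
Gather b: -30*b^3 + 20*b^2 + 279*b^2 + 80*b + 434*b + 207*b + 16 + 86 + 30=-30*b^3 + 299*b^2 + 721*b + 132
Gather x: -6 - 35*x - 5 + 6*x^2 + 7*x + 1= 6*x^2 - 28*x - 10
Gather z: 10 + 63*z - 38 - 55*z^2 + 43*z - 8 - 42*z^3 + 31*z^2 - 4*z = -42*z^3 - 24*z^2 + 102*z - 36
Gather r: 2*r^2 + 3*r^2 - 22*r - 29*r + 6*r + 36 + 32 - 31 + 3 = 5*r^2 - 45*r + 40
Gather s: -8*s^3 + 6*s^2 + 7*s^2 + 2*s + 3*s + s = -8*s^3 + 13*s^2 + 6*s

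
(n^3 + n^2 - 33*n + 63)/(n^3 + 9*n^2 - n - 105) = (n - 3)/(n + 5)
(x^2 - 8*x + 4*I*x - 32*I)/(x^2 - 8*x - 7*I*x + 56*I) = (x + 4*I)/(x - 7*I)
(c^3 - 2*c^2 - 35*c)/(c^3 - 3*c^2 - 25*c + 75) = c*(c - 7)/(c^2 - 8*c + 15)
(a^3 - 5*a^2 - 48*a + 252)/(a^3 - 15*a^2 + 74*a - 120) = (a^2 + a - 42)/(a^2 - 9*a + 20)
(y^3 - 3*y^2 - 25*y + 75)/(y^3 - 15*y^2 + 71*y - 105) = (y + 5)/(y - 7)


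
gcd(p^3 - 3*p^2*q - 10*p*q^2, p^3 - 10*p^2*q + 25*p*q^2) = p^2 - 5*p*q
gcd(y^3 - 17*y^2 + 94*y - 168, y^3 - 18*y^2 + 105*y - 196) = y^2 - 11*y + 28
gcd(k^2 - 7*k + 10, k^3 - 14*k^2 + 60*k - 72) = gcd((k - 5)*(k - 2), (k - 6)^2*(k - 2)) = k - 2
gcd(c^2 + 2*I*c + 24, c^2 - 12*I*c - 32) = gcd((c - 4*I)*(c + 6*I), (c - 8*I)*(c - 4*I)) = c - 4*I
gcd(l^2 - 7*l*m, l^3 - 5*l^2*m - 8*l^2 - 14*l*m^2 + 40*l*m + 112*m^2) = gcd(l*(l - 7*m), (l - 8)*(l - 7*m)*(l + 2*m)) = l - 7*m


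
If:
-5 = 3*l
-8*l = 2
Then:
No Solution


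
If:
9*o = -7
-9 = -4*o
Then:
No Solution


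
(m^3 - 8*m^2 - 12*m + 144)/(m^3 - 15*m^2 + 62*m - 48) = (m^2 - 2*m - 24)/(m^2 - 9*m + 8)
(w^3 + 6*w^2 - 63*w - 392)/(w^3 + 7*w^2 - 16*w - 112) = (w^2 - w - 56)/(w^2 - 16)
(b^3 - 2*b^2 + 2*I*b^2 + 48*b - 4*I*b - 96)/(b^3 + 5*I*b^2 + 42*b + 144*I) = (b - 2)/(b + 3*I)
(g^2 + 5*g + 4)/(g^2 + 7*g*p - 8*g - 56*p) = (g^2 + 5*g + 4)/(g^2 + 7*g*p - 8*g - 56*p)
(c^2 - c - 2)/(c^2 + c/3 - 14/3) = 3*(c + 1)/(3*c + 7)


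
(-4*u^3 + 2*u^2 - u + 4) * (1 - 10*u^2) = 40*u^5 - 20*u^4 + 6*u^3 - 38*u^2 - u + 4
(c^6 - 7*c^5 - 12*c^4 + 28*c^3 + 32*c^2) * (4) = 4*c^6 - 28*c^5 - 48*c^4 + 112*c^3 + 128*c^2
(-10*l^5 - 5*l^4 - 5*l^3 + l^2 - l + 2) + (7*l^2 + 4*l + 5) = -10*l^5 - 5*l^4 - 5*l^3 + 8*l^2 + 3*l + 7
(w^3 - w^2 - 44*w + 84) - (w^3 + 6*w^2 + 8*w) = -7*w^2 - 52*w + 84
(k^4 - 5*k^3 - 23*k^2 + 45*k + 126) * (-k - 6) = -k^5 - k^4 + 53*k^3 + 93*k^2 - 396*k - 756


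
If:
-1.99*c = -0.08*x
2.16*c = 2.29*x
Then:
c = 0.00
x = 0.00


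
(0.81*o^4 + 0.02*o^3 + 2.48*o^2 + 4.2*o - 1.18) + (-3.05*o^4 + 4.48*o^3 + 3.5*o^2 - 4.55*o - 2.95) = -2.24*o^4 + 4.5*o^3 + 5.98*o^2 - 0.35*o - 4.13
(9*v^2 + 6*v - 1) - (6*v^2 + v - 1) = 3*v^2 + 5*v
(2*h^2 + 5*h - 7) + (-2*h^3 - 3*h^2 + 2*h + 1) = -2*h^3 - h^2 + 7*h - 6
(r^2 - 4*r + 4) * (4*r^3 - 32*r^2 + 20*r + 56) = 4*r^5 - 48*r^4 + 164*r^3 - 152*r^2 - 144*r + 224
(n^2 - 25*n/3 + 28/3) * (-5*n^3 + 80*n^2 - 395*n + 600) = -5*n^5 + 365*n^4/3 - 3325*n^3/3 + 13915*n^2/3 - 26060*n/3 + 5600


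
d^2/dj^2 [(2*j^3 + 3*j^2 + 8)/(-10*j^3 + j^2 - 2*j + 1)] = 2*(-320*j^6 + 120*j^5 - 4740*j^4 + 418*j^3 - 483*j^2 - 198*j - 27)/(1000*j^9 - 300*j^8 + 630*j^7 - 421*j^6 + 186*j^5 - 135*j^4 + 50*j^3 - 15*j^2 + 6*j - 1)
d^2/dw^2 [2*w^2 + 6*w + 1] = 4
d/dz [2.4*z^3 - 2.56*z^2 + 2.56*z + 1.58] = 7.2*z^2 - 5.12*z + 2.56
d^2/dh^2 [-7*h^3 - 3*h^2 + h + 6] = -42*h - 6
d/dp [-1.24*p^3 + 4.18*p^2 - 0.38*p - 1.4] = -3.72*p^2 + 8.36*p - 0.38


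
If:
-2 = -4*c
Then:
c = 1/2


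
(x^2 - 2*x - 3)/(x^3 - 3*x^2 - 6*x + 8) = (x^2 - 2*x - 3)/(x^3 - 3*x^2 - 6*x + 8)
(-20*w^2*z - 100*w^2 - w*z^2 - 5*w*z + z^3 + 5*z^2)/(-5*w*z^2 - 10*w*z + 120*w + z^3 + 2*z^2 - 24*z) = (4*w*z + 20*w + z^2 + 5*z)/(z^2 + 2*z - 24)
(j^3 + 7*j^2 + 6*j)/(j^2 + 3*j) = (j^2 + 7*j + 6)/(j + 3)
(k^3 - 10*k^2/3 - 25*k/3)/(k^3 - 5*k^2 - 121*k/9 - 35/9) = 3*k*(k - 5)/(3*k^2 - 20*k - 7)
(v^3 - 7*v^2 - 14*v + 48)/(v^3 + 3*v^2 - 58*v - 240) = (v^2 + v - 6)/(v^2 + 11*v + 30)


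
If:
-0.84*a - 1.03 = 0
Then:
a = -1.23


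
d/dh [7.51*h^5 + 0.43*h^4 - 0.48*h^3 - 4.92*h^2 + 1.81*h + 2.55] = 37.55*h^4 + 1.72*h^3 - 1.44*h^2 - 9.84*h + 1.81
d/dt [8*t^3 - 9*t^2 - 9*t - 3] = 24*t^2 - 18*t - 9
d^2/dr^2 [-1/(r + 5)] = -2/(r + 5)^3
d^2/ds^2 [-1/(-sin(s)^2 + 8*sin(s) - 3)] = 2*(-2*sin(s)^4 + 12*sin(s)^3 - 23*sin(s)^2 - 36*sin(s) + 61)/(sin(s)^2 - 8*sin(s) + 3)^3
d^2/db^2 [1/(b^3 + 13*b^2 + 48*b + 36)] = 2*(6*b^2 + 32*b + 51)/(b^7 + 27*b^6 + 291*b^5 + 1585*b^4 + 4560*b^3 + 6696*b^2 + 4752*b + 1296)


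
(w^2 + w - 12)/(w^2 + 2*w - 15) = (w + 4)/(w + 5)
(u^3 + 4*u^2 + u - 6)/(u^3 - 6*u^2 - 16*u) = (u^2 + 2*u - 3)/(u*(u - 8))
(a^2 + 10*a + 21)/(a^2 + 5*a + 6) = (a + 7)/(a + 2)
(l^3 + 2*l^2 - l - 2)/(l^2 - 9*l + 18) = (l^3 + 2*l^2 - l - 2)/(l^2 - 9*l + 18)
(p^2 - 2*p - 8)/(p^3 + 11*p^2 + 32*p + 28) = (p - 4)/(p^2 + 9*p + 14)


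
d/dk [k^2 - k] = 2*k - 1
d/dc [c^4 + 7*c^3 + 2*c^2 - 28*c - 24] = 4*c^3 + 21*c^2 + 4*c - 28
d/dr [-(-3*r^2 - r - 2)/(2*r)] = 3/2 - 1/r^2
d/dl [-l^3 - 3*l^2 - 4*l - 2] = -3*l^2 - 6*l - 4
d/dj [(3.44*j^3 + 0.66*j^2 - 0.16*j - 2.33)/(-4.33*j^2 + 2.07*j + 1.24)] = (-14.8952*j^4 + 14.2416*j^3 + 13.4702*j^2 - 18.541*j + 4.6247)/(18.7489*j^4 - 17.9262*j^3 - 6.4535*j^2 + 5.1336*j + 1.5376)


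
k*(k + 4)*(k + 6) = k^3 + 10*k^2 + 24*k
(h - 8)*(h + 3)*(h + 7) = h^3 + 2*h^2 - 59*h - 168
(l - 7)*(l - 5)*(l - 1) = l^3 - 13*l^2 + 47*l - 35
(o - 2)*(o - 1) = o^2 - 3*o + 2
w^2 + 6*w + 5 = (w + 1)*(w + 5)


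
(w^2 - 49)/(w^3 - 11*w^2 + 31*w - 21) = (w + 7)/(w^2 - 4*w + 3)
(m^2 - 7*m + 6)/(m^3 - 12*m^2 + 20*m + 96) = (m - 1)/(m^2 - 6*m - 16)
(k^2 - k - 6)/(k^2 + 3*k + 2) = (k - 3)/(k + 1)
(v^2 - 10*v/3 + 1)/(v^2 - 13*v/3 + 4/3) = (v - 3)/(v - 4)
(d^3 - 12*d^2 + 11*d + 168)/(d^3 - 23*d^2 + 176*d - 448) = (d + 3)/(d - 8)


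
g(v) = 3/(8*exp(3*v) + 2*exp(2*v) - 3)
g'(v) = 3*(-24*exp(3*v) - 4*exp(2*v))/(8*exp(3*v) + 2*exp(2*v) - 3)^2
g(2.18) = 0.00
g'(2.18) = -0.00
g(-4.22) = -1.00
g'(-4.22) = -0.00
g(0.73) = 0.04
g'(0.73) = -0.12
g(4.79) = 0.00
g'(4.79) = -0.00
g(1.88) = 0.00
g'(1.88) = -0.00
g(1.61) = 0.00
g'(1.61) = -0.01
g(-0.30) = 2.22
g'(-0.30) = -19.67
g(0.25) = 0.17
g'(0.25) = -0.58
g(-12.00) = -1.00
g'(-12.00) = 0.00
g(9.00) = 0.00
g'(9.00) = 0.00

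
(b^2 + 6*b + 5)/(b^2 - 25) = (b + 1)/(b - 5)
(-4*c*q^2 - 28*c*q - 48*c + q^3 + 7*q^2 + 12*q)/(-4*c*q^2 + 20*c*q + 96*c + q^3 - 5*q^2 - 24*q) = (q + 4)/(q - 8)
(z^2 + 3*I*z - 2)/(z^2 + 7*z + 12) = (z^2 + 3*I*z - 2)/(z^2 + 7*z + 12)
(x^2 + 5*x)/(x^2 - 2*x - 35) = x/(x - 7)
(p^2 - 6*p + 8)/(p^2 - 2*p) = (p - 4)/p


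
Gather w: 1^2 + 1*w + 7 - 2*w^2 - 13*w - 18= -2*w^2 - 12*w - 10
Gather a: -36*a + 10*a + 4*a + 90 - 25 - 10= 55 - 22*a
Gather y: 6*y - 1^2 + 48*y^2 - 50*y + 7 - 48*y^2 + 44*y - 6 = 0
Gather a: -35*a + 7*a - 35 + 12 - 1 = -28*a - 24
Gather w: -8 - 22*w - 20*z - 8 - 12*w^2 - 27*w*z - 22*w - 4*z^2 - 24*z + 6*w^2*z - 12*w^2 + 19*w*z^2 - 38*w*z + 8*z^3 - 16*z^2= w^2*(6*z - 24) + w*(19*z^2 - 65*z - 44) + 8*z^3 - 20*z^2 - 44*z - 16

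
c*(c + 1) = c^2 + c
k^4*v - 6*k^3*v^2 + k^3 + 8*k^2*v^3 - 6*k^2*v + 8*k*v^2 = k*(k - 4*v)*(k - 2*v)*(k*v + 1)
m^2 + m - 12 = (m - 3)*(m + 4)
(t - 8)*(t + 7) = t^2 - t - 56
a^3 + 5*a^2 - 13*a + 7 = (a - 1)^2*(a + 7)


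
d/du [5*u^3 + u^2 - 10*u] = 15*u^2 + 2*u - 10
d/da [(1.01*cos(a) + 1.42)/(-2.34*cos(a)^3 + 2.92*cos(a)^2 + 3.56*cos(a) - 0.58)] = (-4.7268*cos(a)^3 - 7.0192*cos(a)^2 + 8.2928*cos(a) + 5.641)*sin(a)/(5.4756*cos(a)^6 - 13.6656*cos(a)^5 - 8.1344*cos(a)^4 + 23.5048*cos(a)^3 + 9.2864*cos(a)^2 - 4.1296*cos(a) + 0.3364)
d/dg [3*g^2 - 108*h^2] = 6*g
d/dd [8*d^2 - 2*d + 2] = 16*d - 2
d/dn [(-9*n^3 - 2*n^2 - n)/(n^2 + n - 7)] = (-9*n^4 - 18*n^3 + 188*n^2 + 28*n + 7)/(n^4 + 2*n^3 - 13*n^2 - 14*n + 49)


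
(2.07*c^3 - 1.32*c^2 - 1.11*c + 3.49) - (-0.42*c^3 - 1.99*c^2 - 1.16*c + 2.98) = 2.49*c^3 + 0.67*c^2 + 0.0499999999999998*c + 0.51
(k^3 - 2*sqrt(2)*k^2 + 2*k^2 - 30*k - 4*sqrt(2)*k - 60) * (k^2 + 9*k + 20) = k^5 - 2*sqrt(2)*k^4 + 11*k^4 - 22*sqrt(2)*k^3 + 8*k^3 - 290*k^2 - 76*sqrt(2)*k^2 - 1140*k - 80*sqrt(2)*k - 1200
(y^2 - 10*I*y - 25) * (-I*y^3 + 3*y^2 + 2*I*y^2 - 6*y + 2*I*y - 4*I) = -I*y^5 - 7*y^4 + 2*I*y^4 + 14*y^3 - 3*I*y^3 - 55*y^2 + 6*I*y^2 + 110*y - 50*I*y + 100*I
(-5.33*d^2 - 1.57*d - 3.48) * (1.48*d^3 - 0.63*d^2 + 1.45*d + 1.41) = -7.8884*d^5 + 1.0343*d^4 - 11.8898*d^3 - 7.5994*d^2 - 7.2597*d - 4.9068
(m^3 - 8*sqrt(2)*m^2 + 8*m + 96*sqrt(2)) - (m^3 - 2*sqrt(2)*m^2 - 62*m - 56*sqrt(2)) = -6*sqrt(2)*m^2 + 70*m + 152*sqrt(2)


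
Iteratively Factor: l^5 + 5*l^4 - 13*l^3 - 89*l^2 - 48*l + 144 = (l - 1)*(l^4 + 6*l^3 - 7*l^2 - 96*l - 144) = (l - 1)*(l + 3)*(l^3 + 3*l^2 - 16*l - 48) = (l - 1)*(l + 3)*(l + 4)*(l^2 - l - 12) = (l - 4)*(l - 1)*(l + 3)*(l + 4)*(l + 3)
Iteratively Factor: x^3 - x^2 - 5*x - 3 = (x + 1)*(x^2 - 2*x - 3) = (x - 3)*(x + 1)*(x + 1)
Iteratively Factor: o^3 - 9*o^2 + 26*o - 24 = (o - 4)*(o^2 - 5*o + 6) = (o - 4)*(o - 2)*(o - 3)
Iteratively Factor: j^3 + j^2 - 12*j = (j - 3)*(j^2 + 4*j) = (j - 3)*(j + 4)*(j)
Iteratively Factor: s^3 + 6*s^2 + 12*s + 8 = (s + 2)*(s^2 + 4*s + 4) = (s + 2)^2*(s + 2)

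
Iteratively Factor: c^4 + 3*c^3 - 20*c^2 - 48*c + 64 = (c + 4)*(c^3 - c^2 - 16*c + 16) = (c - 1)*(c + 4)*(c^2 - 16) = (c - 4)*(c - 1)*(c + 4)*(c + 4)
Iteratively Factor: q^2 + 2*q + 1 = (q + 1)*(q + 1)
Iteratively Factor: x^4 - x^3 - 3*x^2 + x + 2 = (x - 2)*(x^3 + x^2 - x - 1) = (x - 2)*(x + 1)*(x^2 - 1) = (x - 2)*(x + 1)^2*(x - 1)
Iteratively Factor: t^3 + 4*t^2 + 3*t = (t + 1)*(t^2 + 3*t) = (t + 1)*(t + 3)*(t)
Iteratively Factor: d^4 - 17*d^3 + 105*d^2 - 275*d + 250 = (d - 5)*(d^3 - 12*d^2 + 45*d - 50) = (d - 5)^2*(d^2 - 7*d + 10) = (d - 5)^3*(d - 2)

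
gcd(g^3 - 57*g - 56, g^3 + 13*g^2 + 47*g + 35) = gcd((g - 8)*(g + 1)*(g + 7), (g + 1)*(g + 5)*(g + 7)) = g^2 + 8*g + 7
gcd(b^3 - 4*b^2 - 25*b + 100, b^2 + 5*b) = b + 5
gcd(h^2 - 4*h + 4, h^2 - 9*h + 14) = h - 2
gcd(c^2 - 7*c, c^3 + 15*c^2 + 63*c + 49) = 1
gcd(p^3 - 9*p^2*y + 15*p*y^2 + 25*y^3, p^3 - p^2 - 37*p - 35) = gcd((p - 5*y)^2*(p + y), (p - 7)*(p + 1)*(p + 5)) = 1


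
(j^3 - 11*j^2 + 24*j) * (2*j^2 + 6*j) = 2*j^5 - 16*j^4 - 18*j^3 + 144*j^2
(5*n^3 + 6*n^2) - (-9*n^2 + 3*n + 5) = 5*n^3 + 15*n^2 - 3*n - 5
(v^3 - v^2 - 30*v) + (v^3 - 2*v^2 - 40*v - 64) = 2*v^3 - 3*v^2 - 70*v - 64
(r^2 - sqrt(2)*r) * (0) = 0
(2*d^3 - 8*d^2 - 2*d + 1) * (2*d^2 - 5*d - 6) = 4*d^5 - 26*d^4 + 24*d^3 + 60*d^2 + 7*d - 6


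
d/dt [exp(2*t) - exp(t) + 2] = (2*exp(t) - 1)*exp(t)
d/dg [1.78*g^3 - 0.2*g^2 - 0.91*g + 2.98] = 5.34*g^2 - 0.4*g - 0.91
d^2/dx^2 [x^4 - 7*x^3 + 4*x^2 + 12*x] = 12*x^2 - 42*x + 8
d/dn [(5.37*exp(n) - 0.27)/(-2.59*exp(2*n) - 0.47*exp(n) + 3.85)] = (13.9083*exp(2*n) - 1.3986*exp(n) + 20.5476)*exp(n)/(6.7081*exp(4*n) + 2.4346*exp(3*n) - 19.7221*exp(2*n) - 3.619*exp(n) + 14.8225)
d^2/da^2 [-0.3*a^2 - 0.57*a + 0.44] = -0.600000000000000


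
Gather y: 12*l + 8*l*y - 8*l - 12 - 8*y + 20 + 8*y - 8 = 8*l*y + 4*l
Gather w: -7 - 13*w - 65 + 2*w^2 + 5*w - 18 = 2*w^2 - 8*w - 90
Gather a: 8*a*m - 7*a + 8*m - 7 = a*(8*m - 7) + 8*m - 7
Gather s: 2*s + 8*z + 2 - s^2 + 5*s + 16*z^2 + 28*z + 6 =-s^2 + 7*s + 16*z^2 + 36*z + 8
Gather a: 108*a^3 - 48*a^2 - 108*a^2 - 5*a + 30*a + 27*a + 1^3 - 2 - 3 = 108*a^3 - 156*a^2 + 52*a - 4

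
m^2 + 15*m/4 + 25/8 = (m + 5/4)*(m + 5/2)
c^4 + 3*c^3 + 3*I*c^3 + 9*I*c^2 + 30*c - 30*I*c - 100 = (c - 2)*(c + 5)*(c - 2*I)*(c + 5*I)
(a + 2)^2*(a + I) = a^3 + 4*a^2 + I*a^2 + 4*a + 4*I*a + 4*I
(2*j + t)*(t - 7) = 2*j*t - 14*j + t^2 - 7*t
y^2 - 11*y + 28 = (y - 7)*(y - 4)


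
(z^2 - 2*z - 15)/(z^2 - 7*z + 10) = (z + 3)/(z - 2)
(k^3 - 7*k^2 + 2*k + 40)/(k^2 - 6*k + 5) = (k^2 - 2*k - 8)/(k - 1)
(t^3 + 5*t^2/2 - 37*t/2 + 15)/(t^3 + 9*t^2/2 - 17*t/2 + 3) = (2*t - 5)/(2*t - 1)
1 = 1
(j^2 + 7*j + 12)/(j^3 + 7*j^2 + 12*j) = 1/j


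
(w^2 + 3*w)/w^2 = (w + 3)/w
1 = 1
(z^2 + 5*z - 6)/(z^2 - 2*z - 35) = (-z^2 - 5*z + 6)/(-z^2 + 2*z + 35)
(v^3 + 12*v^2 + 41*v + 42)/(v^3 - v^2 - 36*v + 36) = (v^3 + 12*v^2 + 41*v + 42)/(v^3 - v^2 - 36*v + 36)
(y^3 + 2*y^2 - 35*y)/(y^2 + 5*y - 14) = y*(y - 5)/(y - 2)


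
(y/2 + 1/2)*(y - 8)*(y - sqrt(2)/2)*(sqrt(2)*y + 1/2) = sqrt(2)*y^4/2 - 7*sqrt(2)*y^3/2 - y^3/4 - 33*sqrt(2)*y^2/8 + 7*y^2/4 + 7*sqrt(2)*y/8 + 2*y + sqrt(2)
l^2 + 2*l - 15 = (l - 3)*(l + 5)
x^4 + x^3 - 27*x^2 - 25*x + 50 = (x - 5)*(x - 1)*(x + 2)*(x + 5)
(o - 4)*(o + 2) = o^2 - 2*o - 8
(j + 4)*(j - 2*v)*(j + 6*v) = j^3 + 4*j^2*v + 4*j^2 - 12*j*v^2 + 16*j*v - 48*v^2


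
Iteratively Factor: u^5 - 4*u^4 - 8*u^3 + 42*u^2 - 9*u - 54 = (u + 3)*(u^4 - 7*u^3 + 13*u^2 + 3*u - 18) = (u - 2)*(u + 3)*(u^3 - 5*u^2 + 3*u + 9) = (u - 3)*(u - 2)*(u + 3)*(u^2 - 2*u - 3) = (u - 3)^2*(u - 2)*(u + 3)*(u + 1)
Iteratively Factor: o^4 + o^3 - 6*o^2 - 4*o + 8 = (o - 1)*(o^3 + 2*o^2 - 4*o - 8) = (o - 2)*(o - 1)*(o^2 + 4*o + 4) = (o - 2)*(o - 1)*(o + 2)*(o + 2)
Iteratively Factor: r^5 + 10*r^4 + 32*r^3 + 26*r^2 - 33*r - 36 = (r + 1)*(r^4 + 9*r^3 + 23*r^2 + 3*r - 36) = (r + 1)*(r + 4)*(r^3 + 5*r^2 + 3*r - 9) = (r - 1)*(r + 1)*(r + 4)*(r^2 + 6*r + 9) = (r - 1)*(r + 1)*(r + 3)*(r + 4)*(r + 3)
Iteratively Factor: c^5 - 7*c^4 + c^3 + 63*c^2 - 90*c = (c - 3)*(c^4 - 4*c^3 - 11*c^2 + 30*c) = (c - 3)*(c - 2)*(c^3 - 2*c^2 - 15*c) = c*(c - 3)*(c - 2)*(c^2 - 2*c - 15) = c*(c - 3)*(c - 2)*(c + 3)*(c - 5)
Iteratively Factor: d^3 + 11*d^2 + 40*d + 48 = (d + 4)*(d^2 + 7*d + 12) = (d + 4)^2*(d + 3)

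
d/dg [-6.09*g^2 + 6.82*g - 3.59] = 6.82 - 12.18*g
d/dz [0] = 0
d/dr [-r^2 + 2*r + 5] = 2 - 2*r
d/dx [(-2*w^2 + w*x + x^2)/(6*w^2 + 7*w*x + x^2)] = 2*w*(10*w^2 + 8*w*x + 3*x^2)/(36*w^4 + 84*w^3*x + 61*w^2*x^2 + 14*w*x^3 + x^4)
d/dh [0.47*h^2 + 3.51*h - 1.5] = 0.94*h + 3.51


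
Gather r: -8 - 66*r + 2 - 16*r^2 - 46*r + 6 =-16*r^2 - 112*r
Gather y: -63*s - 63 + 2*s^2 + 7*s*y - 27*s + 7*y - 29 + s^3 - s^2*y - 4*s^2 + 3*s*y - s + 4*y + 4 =s^3 - 2*s^2 - 91*s + y*(-s^2 + 10*s + 11) - 88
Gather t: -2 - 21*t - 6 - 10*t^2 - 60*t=-10*t^2 - 81*t - 8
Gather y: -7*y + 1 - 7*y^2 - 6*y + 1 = -7*y^2 - 13*y + 2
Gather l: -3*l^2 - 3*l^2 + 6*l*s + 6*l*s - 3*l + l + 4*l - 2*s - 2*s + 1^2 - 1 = -6*l^2 + l*(12*s + 2) - 4*s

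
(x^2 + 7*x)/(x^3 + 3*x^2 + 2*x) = (x + 7)/(x^2 + 3*x + 2)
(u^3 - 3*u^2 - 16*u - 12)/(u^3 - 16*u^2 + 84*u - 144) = (u^2 + 3*u + 2)/(u^2 - 10*u + 24)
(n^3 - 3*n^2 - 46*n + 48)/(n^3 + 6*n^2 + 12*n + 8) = (n^3 - 3*n^2 - 46*n + 48)/(n^3 + 6*n^2 + 12*n + 8)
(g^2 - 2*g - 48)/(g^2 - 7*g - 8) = (g + 6)/(g + 1)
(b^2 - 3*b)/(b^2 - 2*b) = (b - 3)/(b - 2)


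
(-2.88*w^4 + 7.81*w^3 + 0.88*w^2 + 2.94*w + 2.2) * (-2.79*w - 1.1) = 8.0352*w^5 - 18.6219*w^4 - 11.0462*w^3 - 9.1706*w^2 - 9.372*w - 2.42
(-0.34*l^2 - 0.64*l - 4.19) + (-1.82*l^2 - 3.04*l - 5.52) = -2.16*l^2 - 3.68*l - 9.71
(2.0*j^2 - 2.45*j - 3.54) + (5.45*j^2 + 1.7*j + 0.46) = 7.45*j^2 - 0.75*j - 3.08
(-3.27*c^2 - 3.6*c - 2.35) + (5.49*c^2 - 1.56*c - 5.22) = 2.22*c^2 - 5.16*c - 7.57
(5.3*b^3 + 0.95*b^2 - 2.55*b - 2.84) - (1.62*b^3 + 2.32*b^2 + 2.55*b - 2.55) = 3.68*b^3 - 1.37*b^2 - 5.1*b - 0.29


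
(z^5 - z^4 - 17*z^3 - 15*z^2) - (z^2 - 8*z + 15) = z^5 - z^4 - 17*z^3 - 16*z^2 + 8*z - 15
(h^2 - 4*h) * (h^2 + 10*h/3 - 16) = h^4 - 2*h^3/3 - 88*h^2/3 + 64*h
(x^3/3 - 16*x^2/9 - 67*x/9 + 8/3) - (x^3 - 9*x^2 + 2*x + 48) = -2*x^3/3 + 65*x^2/9 - 85*x/9 - 136/3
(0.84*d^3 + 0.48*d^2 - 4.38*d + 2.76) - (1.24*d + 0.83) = 0.84*d^3 + 0.48*d^2 - 5.62*d + 1.93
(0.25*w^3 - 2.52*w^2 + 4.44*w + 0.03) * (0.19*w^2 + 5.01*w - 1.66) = 0.0475*w^5 + 0.7737*w^4 - 12.1966*w^3 + 26.4333*w^2 - 7.2201*w - 0.0498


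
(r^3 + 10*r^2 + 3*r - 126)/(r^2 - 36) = (r^2 + 4*r - 21)/(r - 6)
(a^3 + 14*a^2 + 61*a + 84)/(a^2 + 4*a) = a + 10 + 21/a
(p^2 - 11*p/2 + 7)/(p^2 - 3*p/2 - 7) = (p - 2)/(p + 2)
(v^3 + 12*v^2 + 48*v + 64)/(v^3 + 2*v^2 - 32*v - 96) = (v + 4)/(v - 6)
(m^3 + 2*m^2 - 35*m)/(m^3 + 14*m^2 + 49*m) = (m - 5)/(m + 7)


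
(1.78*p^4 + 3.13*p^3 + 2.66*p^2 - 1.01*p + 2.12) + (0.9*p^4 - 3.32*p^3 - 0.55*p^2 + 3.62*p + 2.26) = 2.68*p^4 - 0.19*p^3 + 2.11*p^2 + 2.61*p + 4.38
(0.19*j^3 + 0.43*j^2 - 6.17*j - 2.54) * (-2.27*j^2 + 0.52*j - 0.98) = -0.4313*j^5 - 0.8773*j^4 + 14.0433*j^3 + 2.136*j^2 + 4.7258*j + 2.4892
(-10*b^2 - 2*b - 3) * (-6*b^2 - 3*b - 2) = 60*b^4 + 42*b^3 + 44*b^2 + 13*b + 6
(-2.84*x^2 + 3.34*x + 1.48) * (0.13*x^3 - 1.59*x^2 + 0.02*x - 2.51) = -0.3692*x^5 + 4.9498*x^4 - 5.175*x^3 + 4.842*x^2 - 8.3538*x - 3.7148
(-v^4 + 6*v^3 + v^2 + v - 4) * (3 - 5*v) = 5*v^5 - 33*v^4 + 13*v^3 - 2*v^2 + 23*v - 12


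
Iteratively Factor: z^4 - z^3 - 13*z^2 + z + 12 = (z + 1)*(z^3 - 2*z^2 - 11*z + 12) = (z + 1)*(z + 3)*(z^2 - 5*z + 4) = (z - 1)*(z + 1)*(z + 3)*(z - 4)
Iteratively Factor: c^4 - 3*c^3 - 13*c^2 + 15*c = (c - 1)*(c^3 - 2*c^2 - 15*c) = c*(c - 1)*(c^2 - 2*c - 15) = c*(c - 1)*(c + 3)*(c - 5)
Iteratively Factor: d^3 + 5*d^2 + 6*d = (d + 2)*(d^2 + 3*d) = d*(d + 2)*(d + 3)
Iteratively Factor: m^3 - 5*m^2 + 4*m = (m - 1)*(m^2 - 4*m) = (m - 4)*(m - 1)*(m)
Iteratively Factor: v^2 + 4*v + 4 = (v + 2)*(v + 2)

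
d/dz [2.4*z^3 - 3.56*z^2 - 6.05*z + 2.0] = 7.2*z^2 - 7.12*z - 6.05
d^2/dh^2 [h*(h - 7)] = 2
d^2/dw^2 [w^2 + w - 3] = 2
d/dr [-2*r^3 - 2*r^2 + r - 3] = -6*r^2 - 4*r + 1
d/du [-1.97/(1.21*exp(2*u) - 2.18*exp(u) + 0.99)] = (4.7674*exp(u) - 4.2946)*exp(u)/(1.21*exp(2*u) - 2.18*exp(u) + 0.99)^2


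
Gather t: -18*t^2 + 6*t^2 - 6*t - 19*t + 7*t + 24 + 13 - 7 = -12*t^2 - 18*t + 30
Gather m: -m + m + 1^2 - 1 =0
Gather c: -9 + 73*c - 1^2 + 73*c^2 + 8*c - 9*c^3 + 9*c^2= -9*c^3 + 82*c^2 + 81*c - 10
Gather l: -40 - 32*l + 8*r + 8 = -32*l + 8*r - 32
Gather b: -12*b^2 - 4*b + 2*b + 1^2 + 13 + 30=-12*b^2 - 2*b + 44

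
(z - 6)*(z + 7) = z^2 + z - 42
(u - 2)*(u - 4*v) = u^2 - 4*u*v - 2*u + 8*v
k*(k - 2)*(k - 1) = k^3 - 3*k^2 + 2*k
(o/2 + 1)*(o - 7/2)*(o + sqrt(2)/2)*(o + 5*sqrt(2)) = o^4/2 - 3*o^3/4 + 11*sqrt(2)*o^3/4 - 33*sqrt(2)*o^2/8 - o^2 - 77*sqrt(2)*o/4 - 15*o/4 - 35/2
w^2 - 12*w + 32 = (w - 8)*(w - 4)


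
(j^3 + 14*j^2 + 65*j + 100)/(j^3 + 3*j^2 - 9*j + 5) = (j^2 + 9*j + 20)/(j^2 - 2*j + 1)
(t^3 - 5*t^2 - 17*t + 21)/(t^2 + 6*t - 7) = (t^2 - 4*t - 21)/(t + 7)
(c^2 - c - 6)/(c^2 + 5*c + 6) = (c - 3)/(c + 3)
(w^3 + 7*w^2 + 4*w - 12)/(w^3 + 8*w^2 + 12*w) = (w - 1)/w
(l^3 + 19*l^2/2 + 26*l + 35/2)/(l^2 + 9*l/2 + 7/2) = l + 5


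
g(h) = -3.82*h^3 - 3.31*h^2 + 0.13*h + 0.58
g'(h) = -11.46*h^2 - 6.62*h + 0.13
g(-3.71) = 149.61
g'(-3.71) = -133.05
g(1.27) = -12.42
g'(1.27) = -26.76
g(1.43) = -17.17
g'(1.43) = -32.77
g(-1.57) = 7.00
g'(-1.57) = -17.72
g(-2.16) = 23.35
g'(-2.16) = -39.04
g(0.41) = -0.19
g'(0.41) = -4.51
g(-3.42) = 114.23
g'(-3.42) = -111.27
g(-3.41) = 113.12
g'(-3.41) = -110.55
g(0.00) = 0.58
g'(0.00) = 0.13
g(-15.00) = 12146.38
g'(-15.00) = -2479.07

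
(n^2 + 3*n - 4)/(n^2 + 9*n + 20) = (n - 1)/(n + 5)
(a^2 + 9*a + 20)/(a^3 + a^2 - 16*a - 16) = (a + 5)/(a^2 - 3*a - 4)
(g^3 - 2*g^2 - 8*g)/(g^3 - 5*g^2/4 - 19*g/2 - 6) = 4*g/(4*g + 3)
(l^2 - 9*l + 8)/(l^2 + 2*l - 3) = (l - 8)/(l + 3)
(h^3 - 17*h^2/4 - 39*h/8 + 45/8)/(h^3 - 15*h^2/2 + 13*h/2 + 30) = (h - 3/4)/(h - 4)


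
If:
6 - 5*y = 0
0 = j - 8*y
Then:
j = 48/5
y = 6/5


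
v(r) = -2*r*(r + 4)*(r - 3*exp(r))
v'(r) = -2*r*(1 - 3*exp(r))*(r + 4) - 2*r*(r - 3*exp(r)) - 2*(r + 4)*(r - 3*exp(r))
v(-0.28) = -5.31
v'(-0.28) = 14.89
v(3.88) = 8645.99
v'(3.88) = 12147.65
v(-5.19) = 64.31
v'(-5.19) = -78.58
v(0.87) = 53.31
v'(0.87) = 124.42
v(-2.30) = -20.34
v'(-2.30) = 2.35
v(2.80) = 1772.01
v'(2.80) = 2734.01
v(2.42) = 973.12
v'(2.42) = 1570.94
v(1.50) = 197.09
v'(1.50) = 372.57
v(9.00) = 5686258.92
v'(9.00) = 6757342.00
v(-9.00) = 810.03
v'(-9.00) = -341.98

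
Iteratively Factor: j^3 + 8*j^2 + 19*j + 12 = (j + 3)*(j^2 + 5*j + 4) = (j + 1)*(j + 3)*(j + 4)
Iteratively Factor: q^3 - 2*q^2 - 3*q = (q)*(q^2 - 2*q - 3) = q*(q + 1)*(q - 3)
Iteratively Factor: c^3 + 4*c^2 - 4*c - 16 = (c + 4)*(c^2 - 4) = (c - 2)*(c + 4)*(c + 2)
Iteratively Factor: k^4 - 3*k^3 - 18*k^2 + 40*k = (k + 4)*(k^3 - 7*k^2 + 10*k) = (k - 2)*(k + 4)*(k^2 - 5*k) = k*(k - 2)*(k + 4)*(k - 5)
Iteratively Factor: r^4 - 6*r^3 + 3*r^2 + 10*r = (r - 2)*(r^3 - 4*r^2 - 5*r) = (r - 5)*(r - 2)*(r^2 + r) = (r - 5)*(r - 2)*(r + 1)*(r)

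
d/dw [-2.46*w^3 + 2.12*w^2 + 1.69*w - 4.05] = -7.38*w^2 + 4.24*w + 1.69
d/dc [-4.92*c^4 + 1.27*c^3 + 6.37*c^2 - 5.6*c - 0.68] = -19.68*c^3 + 3.81*c^2 + 12.74*c - 5.6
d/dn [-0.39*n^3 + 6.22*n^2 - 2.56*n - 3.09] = -1.17*n^2 + 12.44*n - 2.56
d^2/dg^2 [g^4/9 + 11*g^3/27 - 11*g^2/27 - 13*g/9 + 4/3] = 4*g^2/3 + 22*g/9 - 22/27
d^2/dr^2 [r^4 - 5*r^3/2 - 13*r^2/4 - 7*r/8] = 12*r^2 - 15*r - 13/2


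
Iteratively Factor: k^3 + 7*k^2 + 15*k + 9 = (k + 3)*(k^2 + 4*k + 3) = (k + 1)*(k + 3)*(k + 3)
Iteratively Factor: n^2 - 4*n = (n - 4)*(n)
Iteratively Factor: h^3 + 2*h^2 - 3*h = (h)*(h^2 + 2*h - 3) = h*(h - 1)*(h + 3)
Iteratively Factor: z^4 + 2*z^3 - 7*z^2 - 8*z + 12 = (z + 2)*(z^3 - 7*z + 6) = (z - 2)*(z + 2)*(z^2 + 2*z - 3) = (z - 2)*(z - 1)*(z + 2)*(z + 3)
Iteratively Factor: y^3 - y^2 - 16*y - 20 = (y + 2)*(y^2 - 3*y - 10) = (y - 5)*(y + 2)*(y + 2)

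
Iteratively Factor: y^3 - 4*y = (y)*(y^2 - 4) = y*(y + 2)*(y - 2)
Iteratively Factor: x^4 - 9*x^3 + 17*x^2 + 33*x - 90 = (x - 5)*(x^3 - 4*x^2 - 3*x + 18) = (x - 5)*(x - 3)*(x^2 - x - 6) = (x - 5)*(x - 3)^2*(x + 2)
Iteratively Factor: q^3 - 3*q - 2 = (q - 2)*(q^2 + 2*q + 1) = (q - 2)*(q + 1)*(q + 1)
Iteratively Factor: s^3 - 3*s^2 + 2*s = (s - 2)*(s^2 - s) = s*(s - 2)*(s - 1)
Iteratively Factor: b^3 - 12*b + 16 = (b - 2)*(b^2 + 2*b - 8) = (b - 2)^2*(b + 4)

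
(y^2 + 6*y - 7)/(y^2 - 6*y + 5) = (y + 7)/(y - 5)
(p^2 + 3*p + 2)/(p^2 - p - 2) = (p + 2)/(p - 2)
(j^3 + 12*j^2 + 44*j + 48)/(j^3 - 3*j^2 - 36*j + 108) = (j^2 + 6*j + 8)/(j^2 - 9*j + 18)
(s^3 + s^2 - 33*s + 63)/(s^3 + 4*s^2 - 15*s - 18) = (s^2 + 4*s - 21)/(s^2 + 7*s + 6)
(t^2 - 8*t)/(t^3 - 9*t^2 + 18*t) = (t - 8)/(t^2 - 9*t + 18)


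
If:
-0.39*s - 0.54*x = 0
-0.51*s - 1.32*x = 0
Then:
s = 0.00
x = 0.00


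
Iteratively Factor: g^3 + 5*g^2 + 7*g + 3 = (g + 1)*(g^2 + 4*g + 3) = (g + 1)*(g + 3)*(g + 1)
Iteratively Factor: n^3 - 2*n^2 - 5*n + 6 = (n - 3)*(n^2 + n - 2) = (n - 3)*(n - 1)*(n + 2)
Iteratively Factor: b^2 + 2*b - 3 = (b - 1)*(b + 3)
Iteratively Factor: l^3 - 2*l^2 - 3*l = (l - 3)*(l^2 + l) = (l - 3)*(l + 1)*(l)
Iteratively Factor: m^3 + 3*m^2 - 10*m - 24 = (m + 2)*(m^2 + m - 12) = (m + 2)*(m + 4)*(m - 3)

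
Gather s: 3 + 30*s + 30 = 30*s + 33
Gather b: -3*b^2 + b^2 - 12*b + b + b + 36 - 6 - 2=-2*b^2 - 10*b + 28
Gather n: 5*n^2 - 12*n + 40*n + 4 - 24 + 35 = 5*n^2 + 28*n + 15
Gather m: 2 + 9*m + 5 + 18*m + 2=27*m + 9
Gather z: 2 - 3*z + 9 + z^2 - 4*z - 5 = z^2 - 7*z + 6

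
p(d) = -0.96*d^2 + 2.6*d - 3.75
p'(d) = 2.6 - 1.92*d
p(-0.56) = -5.51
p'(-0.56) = 3.68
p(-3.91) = -28.59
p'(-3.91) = 10.11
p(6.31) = -25.57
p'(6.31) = -9.52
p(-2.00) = -12.79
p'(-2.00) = 6.44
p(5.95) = -22.27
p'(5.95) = -8.82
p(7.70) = -40.65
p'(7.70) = -12.18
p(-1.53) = -9.98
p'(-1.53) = 5.54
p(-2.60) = -17.00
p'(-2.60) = 7.59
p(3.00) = -4.59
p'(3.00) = -3.16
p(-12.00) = -173.19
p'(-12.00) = 25.64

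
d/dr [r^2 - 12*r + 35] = 2*r - 12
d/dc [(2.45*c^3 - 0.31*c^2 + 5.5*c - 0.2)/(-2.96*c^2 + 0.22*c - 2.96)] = (-7.252*c^4 + 1.078*c^3 - 5.5442*c^2 + 0.6512*c - 16.236)/(8.7616*c^4 - 1.3024*c^3 + 17.5716*c^2 - 1.3024*c + 8.7616)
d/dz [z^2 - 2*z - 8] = 2*z - 2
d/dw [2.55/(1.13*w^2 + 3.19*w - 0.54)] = (-5.763*w - 8.1345)/(1.13*w^2 + 3.19*w - 0.54)^2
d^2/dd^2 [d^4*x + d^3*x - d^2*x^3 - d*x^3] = 2*x*(6*d^2 + 3*d - x^2)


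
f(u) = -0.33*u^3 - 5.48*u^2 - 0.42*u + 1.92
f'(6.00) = -101.82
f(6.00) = -269.16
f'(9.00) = -179.25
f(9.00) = -686.31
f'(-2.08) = 18.09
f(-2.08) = -17.95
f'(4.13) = -62.57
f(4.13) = -116.53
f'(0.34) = -4.26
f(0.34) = 1.13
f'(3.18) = -45.28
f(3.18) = -65.44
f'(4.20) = -63.92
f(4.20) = -120.96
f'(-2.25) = 19.23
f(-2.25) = -21.12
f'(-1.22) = 11.48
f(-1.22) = -5.12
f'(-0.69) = 6.67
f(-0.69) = -0.29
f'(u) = -0.99*u^2 - 10.96*u - 0.42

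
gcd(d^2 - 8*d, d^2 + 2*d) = d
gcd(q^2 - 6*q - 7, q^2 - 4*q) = 1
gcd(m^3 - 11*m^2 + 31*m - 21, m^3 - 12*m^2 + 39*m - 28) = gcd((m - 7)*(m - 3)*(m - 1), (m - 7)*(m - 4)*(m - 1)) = m^2 - 8*m + 7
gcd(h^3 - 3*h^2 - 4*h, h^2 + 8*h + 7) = h + 1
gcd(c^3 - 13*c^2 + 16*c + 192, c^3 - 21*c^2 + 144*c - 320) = c^2 - 16*c + 64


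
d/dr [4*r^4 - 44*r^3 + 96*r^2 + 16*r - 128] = 16*r^3 - 132*r^2 + 192*r + 16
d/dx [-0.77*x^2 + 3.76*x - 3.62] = 3.76 - 1.54*x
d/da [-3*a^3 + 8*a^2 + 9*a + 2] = -9*a^2 + 16*a + 9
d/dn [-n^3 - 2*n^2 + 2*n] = -3*n^2 - 4*n + 2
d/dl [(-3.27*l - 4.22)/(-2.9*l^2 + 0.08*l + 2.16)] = (9.483*l^2 - 0.2616*l - (3.27*l + 4.22)*(5.8*l - 0.08) - 7.0632)/(-2.9*l^2 + 0.08*l + 2.16)^2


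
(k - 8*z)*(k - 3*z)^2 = k^3 - 14*k^2*z + 57*k*z^2 - 72*z^3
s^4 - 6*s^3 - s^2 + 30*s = s*(s - 5)*(s - 3)*(s + 2)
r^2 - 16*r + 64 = (r - 8)^2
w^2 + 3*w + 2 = (w + 1)*(w + 2)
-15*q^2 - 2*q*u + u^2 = (-5*q + u)*(3*q + u)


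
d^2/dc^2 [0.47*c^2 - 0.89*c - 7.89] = 0.940000000000000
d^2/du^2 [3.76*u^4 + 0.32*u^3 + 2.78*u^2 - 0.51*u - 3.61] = 45.12*u^2 + 1.92*u + 5.56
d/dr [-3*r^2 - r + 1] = -6*r - 1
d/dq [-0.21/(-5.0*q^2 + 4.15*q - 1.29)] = (0.8715 - 2.1*q)/(5.0*q^2 - 4.15*q + 1.29)^2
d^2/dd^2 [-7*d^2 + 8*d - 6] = -14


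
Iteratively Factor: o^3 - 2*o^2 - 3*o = (o - 3)*(o^2 + o) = o*(o - 3)*(o + 1)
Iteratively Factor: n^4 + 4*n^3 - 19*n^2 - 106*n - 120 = (n - 5)*(n^3 + 9*n^2 + 26*n + 24) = (n - 5)*(n + 3)*(n^2 + 6*n + 8) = (n - 5)*(n + 3)*(n + 4)*(n + 2)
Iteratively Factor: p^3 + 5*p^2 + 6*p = (p + 3)*(p^2 + 2*p) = p*(p + 3)*(p + 2)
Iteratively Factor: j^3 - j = (j)*(j^2 - 1) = j*(j + 1)*(j - 1)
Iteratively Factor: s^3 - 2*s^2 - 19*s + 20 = (s + 4)*(s^2 - 6*s + 5) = (s - 1)*(s + 4)*(s - 5)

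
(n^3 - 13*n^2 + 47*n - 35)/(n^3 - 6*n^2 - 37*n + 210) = (n - 1)/(n + 6)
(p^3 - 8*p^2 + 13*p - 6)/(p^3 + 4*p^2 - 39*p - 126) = (p^2 - 2*p + 1)/(p^2 + 10*p + 21)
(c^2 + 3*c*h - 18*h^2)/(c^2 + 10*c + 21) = (c^2 + 3*c*h - 18*h^2)/(c^2 + 10*c + 21)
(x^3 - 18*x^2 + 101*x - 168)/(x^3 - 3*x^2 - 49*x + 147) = (x - 8)/(x + 7)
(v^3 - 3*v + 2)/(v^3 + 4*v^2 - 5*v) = (v^2 + v - 2)/(v*(v + 5))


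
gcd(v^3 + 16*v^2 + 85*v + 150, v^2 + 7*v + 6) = v + 6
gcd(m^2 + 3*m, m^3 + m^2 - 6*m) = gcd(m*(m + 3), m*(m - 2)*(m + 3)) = m^2 + 3*m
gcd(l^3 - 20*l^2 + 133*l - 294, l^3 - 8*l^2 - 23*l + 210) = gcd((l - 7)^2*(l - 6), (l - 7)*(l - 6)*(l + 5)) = l^2 - 13*l + 42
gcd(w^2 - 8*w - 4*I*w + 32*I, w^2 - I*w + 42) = 1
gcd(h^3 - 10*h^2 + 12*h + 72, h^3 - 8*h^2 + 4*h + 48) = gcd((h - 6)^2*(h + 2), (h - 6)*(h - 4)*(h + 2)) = h^2 - 4*h - 12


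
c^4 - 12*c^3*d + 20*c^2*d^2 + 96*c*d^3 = c*(c - 8*d)*(c - 6*d)*(c + 2*d)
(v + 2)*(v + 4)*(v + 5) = v^3 + 11*v^2 + 38*v + 40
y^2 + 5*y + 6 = (y + 2)*(y + 3)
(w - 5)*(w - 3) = w^2 - 8*w + 15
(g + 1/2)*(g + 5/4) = g^2 + 7*g/4 + 5/8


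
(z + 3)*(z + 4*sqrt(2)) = z^2 + 3*z + 4*sqrt(2)*z + 12*sqrt(2)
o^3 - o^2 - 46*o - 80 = (o - 8)*(o + 2)*(o + 5)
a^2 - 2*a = a*(a - 2)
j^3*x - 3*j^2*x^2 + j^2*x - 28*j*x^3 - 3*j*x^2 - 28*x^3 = (j - 7*x)*(j + 4*x)*(j*x + x)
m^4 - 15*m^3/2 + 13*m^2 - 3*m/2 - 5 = (m - 5)*(m - 2)*(m - 1)*(m + 1/2)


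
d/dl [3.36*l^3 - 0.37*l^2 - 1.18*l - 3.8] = 10.08*l^2 - 0.74*l - 1.18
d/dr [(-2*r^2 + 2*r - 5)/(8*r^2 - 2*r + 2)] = 3*(-2*r^2 + 12*r - 1)/(2*(16*r^4 - 8*r^3 + 9*r^2 - 2*r + 1))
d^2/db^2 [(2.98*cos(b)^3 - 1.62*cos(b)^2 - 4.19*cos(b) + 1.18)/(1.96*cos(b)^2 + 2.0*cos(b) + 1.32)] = (1.37235607170314e-16*sin(b)^6 - 0.110554141241461*cos(b)^7 - 0.338431044616717*cos(b)^6 - 0.515242916944019*cos(b)^5 - 1.26876304480708*cos(b)^4 - 1.19643030418775*cos(b)^3 + 1.03591729445525*cos(b)^2 + 1.29758337706067*cos(b) + 0.191326721389188)/(0.072713462024585*cos(b)^6 + 0.222592230687505*cos(b)^5 + 0.374045801526718*cos(b)^4 + 0.377074885304586*cos(b)^3 + 0.251908396946565*cos(b)^2 + 0.100959158358473*cos(b) + 0.022211014838864)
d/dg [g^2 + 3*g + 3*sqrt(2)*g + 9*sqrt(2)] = 2*g + 3 + 3*sqrt(2)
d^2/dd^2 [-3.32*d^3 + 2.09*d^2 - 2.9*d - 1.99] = 4.18 - 19.92*d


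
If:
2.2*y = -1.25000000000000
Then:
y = -0.57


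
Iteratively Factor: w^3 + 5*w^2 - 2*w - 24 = (w + 4)*(w^2 + w - 6) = (w + 3)*(w + 4)*(w - 2)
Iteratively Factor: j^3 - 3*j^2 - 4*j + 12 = (j + 2)*(j^2 - 5*j + 6) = (j - 2)*(j + 2)*(j - 3)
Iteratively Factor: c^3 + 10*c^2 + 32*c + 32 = (c + 2)*(c^2 + 8*c + 16) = (c + 2)*(c + 4)*(c + 4)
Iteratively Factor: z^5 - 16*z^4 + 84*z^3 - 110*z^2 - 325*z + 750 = (z - 5)*(z^4 - 11*z^3 + 29*z^2 + 35*z - 150) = (z - 5)^2*(z^3 - 6*z^2 - z + 30) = (z - 5)^2*(z - 3)*(z^2 - 3*z - 10) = (z - 5)^3*(z - 3)*(z + 2)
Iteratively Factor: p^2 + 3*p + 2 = (p + 1)*(p + 2)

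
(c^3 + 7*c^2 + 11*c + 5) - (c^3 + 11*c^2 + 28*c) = -4*c^2 - 17*c + 5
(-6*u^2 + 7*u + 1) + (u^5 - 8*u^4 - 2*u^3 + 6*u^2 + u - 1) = u^5 - 8*u^4 - 2*u^3 + 8*u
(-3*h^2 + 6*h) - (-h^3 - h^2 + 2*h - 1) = h^3 - 2*h^2 + 4*h + 1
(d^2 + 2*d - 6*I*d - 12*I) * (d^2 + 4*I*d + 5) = d^4 + 2*d^3 - 2*I*d^3 + 29*d^2 - 4*I*d^2 + 58*d - 30*I*d - 60*I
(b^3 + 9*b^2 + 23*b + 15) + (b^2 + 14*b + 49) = b^3 + 10*b^2 + 37*b + 64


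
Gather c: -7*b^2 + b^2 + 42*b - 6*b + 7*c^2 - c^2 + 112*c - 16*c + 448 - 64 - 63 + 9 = -6*b^2 + 36*b + 6*c^2 + 96*c + 330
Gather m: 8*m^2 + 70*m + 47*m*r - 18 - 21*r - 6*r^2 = 8*m^2 + m*(47*r + 70) - 6*r^2 - 21*r - 18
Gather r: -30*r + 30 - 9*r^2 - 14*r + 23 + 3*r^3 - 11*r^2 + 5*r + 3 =3*r^3 - 20*r^2 - 39*r + 56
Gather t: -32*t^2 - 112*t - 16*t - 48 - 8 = -32*t^2 - 128*t - 56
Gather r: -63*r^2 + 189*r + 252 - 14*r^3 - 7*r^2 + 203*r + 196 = -14*r^3 - 70*r^2 + 392*r + 448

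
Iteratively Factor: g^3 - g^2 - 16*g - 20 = (g + 2)*(g^2 - 3*g - 10) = (g - 5)*(g + 2)*(g + 2)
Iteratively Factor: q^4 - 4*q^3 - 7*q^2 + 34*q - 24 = (q + 3)*(q^3 - 7*q^2 + 14*q - 8) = (q - 2)*(q + 3)*(q^2 - 5*q + 4) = (q - 4)*(q - 2)*(q + 3)*(q - 1)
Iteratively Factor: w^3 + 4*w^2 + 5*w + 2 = (w + 1)*(w^2 + 3*w + 2) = (w + 1)*(w + 2)*(w + 1)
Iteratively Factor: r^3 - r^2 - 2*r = (r - 2)*(r^2 + r) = r*(r - 2)*(r + 1)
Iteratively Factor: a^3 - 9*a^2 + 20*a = (a)*(a^2 - 9*a + 20) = a*(a - 5)*(a - 4)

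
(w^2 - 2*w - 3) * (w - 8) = w^3 - 10*w^2 + 13*w + 24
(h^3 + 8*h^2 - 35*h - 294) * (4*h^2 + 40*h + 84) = 4*h^5 + 72*h^4 + 264*h^3 - 1904*h^2 - 14700*h - 24696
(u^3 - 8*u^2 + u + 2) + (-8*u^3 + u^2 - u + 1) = -7*u^3 - 7*u^2 + 3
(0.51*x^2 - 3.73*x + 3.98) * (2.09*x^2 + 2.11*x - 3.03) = 1.0659*x^4 - 6.7196*x^3 - 1.0974*x^2 + 19.6997*x - 12.0594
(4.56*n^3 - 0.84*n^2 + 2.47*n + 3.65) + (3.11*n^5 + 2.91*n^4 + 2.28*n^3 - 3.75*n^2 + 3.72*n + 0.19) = 3.11*n^5 + 2.91*n^4 + 6.84*n^3 - 4.59*n^2 + 6.19*n + 3.84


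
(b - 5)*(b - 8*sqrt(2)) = b^2 - 8*sqrt(2)*b - 5*b + 40*sqrt(2)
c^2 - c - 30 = (c - 6)*(c + 5)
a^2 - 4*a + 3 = (a - 3)*(a - 1)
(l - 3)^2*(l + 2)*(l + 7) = l^4 + 3*l^3 - 31*l^2 - 3*l + 126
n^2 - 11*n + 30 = (n - 6)*(n - 5)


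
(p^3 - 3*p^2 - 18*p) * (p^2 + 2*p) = p^5 - p^4 - 24*p^3 - 36*p^2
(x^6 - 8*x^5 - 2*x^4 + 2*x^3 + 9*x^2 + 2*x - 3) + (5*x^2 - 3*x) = x^6 - 8*x^5 - 2*x^4 + 2*x^3 + 14*x^2 - x - 3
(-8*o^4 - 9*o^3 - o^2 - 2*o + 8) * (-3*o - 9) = 24*o^5 + 99*o^4 + 84*o^3 + 15*o^2 - 6*o - 72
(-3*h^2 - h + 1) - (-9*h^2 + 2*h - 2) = 6*h^2 - 3*h + 3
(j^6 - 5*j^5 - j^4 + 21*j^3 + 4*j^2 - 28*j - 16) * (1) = j^6 - 5*j^5 - j^4 + 21*j^3 + 4*j^2 - 28*j - 16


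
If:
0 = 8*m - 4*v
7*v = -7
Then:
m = -1/2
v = -1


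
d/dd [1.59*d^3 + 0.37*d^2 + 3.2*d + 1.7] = 4.77*d^2 + 0.74*d + 3.2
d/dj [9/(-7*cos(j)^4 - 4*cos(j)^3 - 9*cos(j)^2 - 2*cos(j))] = -18*(39*cos(j)/2 + 3*cos(2*j) + 7*cos(3*j)/2 + 4)*sin(j)/((7*cos(j)^3 + 4*cos(j)^2 + 9*cos(j) + 2)^2*cos(j)^2)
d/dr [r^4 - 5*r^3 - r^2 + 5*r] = 4*r^3 - 15*r^2 - 2*r + 5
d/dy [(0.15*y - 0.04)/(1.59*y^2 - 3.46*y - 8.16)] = (-0.2385*y^2 + 0.1272*y - 1.3624)/(2.5281*y^4 - 11.0028*y^3 - 13.9772*y^2 + 56.4672*y + 66.5856)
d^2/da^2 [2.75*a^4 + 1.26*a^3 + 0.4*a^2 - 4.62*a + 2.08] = 33.0*a^2 + 7.56*a + 0.8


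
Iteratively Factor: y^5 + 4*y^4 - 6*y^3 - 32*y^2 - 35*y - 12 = (y - 3)*(y^4 + 7*y^3 + 15*y^2 + 13*y + 4) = (y - 3)*(y + 4)*(y^3 + 3*y^2 + 3*y + 1) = (y - 3)*(y + 1)*(y + 4)*(y^2 + 2*y + 1) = (y - 3)*(y + 1)^2*(y + 4)*(y + 1)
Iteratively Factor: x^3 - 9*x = (x - 3)*(x^2 + 3*x) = x*(x - 3)*(x + 3)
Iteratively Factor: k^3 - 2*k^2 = (k)*(k^2 - 2*k) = k^2*(k - 2)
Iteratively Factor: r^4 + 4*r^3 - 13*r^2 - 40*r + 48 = (r - 1)*(r^3 + 5*r^2 - 8*r - 48) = (r - 1)*(r + 4)*(r^2 + r - 12) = (r - 1)*(r + 4)^2*(r - 3)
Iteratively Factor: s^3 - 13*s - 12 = (s + 3)*(s^2 - 3*s - 4) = (s + 1)*(s + 3)*(s - 4)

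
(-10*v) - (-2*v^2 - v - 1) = 2*v^2 - 9*v + 1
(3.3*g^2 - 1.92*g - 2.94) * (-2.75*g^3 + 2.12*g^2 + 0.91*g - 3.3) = -9.075*g^5 + 12.276*g^4 + 7.0176*g^3 - 18.87*g^2 + 3.6606*g + 9.702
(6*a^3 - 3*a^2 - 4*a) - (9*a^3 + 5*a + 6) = -3*a^3 - 3*a^2 - 9*a - 6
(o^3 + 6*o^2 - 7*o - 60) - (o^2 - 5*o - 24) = o^3 + 5*o^2 - 2*o - 36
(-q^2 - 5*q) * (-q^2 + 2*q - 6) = q^4 + 3*q^3 - 4*q^2 + 30*q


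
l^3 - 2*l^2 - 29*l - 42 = (l - 7)*(l + 2)*(l + 3)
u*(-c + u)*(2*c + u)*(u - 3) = -2*c^2*u^2 + 6*c^2*u + c*u^3 - 3*c*u^2 + u^4 - 3*u^3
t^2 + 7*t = t*(t + 7)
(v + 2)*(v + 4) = v^2 + 6*v + 8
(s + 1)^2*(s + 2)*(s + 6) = s^4 + 10*s^3 + 29*s^2 + 32*s + 12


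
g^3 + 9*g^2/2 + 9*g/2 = g*(g + 3/2)*(g + 3)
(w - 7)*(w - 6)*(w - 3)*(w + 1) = w^4 - 15*w^3 + 65*w^2 - 45*w - 126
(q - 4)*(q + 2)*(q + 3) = q^3 + q^2 - 14*q - 24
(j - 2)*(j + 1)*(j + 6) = j^3 + 5*j^2 - 8*j - 12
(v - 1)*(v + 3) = v^2 + 2*v - 3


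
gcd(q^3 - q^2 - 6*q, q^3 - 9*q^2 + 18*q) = q^2 - 3*q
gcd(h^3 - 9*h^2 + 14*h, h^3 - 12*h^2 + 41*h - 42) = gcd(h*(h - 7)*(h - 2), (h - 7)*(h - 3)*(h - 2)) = h^2 - 9*h + 14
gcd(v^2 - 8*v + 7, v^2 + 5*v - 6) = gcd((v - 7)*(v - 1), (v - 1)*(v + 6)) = v - 1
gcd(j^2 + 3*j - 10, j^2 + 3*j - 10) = j^2 + 3*j - 10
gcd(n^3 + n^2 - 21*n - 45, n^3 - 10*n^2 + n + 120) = n^2 - 2*n - 15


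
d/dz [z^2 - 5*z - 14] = 2*z - 5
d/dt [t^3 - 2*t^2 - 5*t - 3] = 3*t^2 - 4*t - 5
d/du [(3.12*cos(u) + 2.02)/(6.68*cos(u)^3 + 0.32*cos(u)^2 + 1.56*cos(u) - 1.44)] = (41.6832*cos(u)^3 + 41.4792*cos(u)^2 + 1.2928*cos(u) + 7.644)*sin(u)/(44.6224*cos(u)^6 + 4.2752*cos(u)^5 + 20.944*cos(u)^4 - 18.24*cos(u)^3 + 1.512*cos(u)^2 - 4.4928*cos(u) + 2.0736)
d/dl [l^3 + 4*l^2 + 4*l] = 3*l^2 + 8*l + 4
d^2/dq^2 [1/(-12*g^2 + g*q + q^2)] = 2*(12*g^2 - g*q - q^2 + (g + 2*q)^2)/(-12*g^2 + g*q + q^2)^3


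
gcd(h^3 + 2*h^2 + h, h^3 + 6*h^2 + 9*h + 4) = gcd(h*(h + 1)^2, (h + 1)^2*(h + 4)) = h^2 + 2*h + 1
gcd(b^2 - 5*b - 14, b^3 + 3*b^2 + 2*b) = b + 2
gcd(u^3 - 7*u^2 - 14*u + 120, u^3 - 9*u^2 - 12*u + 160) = u^2 - u - 20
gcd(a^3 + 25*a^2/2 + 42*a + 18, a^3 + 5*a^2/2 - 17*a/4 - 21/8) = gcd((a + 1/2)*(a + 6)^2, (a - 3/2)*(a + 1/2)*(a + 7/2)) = a + 1/2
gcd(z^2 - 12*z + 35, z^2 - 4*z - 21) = z - 7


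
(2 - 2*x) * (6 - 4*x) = 8*x^2 - 20*x + 12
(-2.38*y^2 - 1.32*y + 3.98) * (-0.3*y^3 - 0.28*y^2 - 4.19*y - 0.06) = 0.714*y^5 + 1.0624*y^4 + 9.1478*y^3 + 4.5592*y^2 - 16.597*y - 0.2388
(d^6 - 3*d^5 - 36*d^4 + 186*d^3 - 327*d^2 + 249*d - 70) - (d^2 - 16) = d^6 - 3*d^5 - 36*d^4 + 186*d^3 - 328*d^2 + 249*d - 54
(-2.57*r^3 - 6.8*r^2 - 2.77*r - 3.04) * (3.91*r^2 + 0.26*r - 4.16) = -10.0487*r^5 - 27.2562*r^4 - 1.9075*r^3 + 15.6814*r^2 + 10.7328*r + 12.6464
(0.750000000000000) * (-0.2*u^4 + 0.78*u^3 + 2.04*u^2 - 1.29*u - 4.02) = -0.15*u^4 + 0.585*u^3 + 1.53*u^2 - 0.9675*u - 3.015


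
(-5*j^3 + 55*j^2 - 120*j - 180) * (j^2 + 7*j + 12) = -5*j^5 + 20*j^4 + 205*j^3 - 360*j^2 - 2700*j - 2160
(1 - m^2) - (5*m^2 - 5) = 6 - 6*m^2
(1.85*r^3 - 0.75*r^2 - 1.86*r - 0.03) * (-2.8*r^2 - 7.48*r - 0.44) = -5.18*r^5 - 11.738*r^4 + 10.004*r^3 + 14.3268*r^2 + 1.0428*r + 0.0132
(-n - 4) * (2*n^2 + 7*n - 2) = -2*n^3 - 15*n^2 - 26*n + 8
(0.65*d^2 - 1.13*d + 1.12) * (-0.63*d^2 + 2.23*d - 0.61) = -0.4095*d^4 + 2.1614*d^3 - 3.622*d^2 + 3.1869*d - 0.6832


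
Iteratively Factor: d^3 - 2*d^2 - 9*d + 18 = (d - 3)*(d^2 + d - 6) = (d - 3)*(d + 3)*(d - 2)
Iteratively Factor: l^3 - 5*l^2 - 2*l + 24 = (l + 2)*(l^2 - 7*l + 12) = (l - 4)*(l + 2)*(l - 3)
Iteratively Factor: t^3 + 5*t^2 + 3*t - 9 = (t + 3)*(t^2 + 2*t - 3) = (t + 3)^2*(t - 1)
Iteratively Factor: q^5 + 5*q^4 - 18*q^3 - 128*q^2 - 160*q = (q + 4)*(q^4 + q^3 - 22*q^2 - 40*q) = (q - 5)*(q + 4)*(q^3 + 6*q^2 + 8*q) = (q - 5)*(q + 4)^2*(q^2 + 2*q) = (q - 5)*(q + 2)*(q + 4)^2*(q)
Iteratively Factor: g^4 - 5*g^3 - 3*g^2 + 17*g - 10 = (g - 1)*(g^3 - 4*g^2 - 7*g + 10) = (g - 5)*(g - 1)*(g^2 + g - 2) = (g - 5)*(g - 1)^2*(g + 2)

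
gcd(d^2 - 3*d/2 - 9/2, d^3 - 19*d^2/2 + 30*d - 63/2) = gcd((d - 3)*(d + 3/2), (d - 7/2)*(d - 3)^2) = d - 3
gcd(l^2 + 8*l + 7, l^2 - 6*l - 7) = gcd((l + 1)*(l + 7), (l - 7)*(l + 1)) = l + 1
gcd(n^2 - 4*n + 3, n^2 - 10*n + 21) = n - 3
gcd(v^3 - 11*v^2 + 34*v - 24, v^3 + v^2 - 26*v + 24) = v^2 - 5*v + 4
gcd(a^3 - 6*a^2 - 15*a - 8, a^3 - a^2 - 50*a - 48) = a^2 - 7*a - 8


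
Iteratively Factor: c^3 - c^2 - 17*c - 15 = (c + 1)*(c^2 - 2*c - 15) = (c + 1)*(c + 3)*(c - 5)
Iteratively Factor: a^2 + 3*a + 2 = (a + 2)*(a + 1)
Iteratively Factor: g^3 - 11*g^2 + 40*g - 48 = (g - 4)*(g^2 - 7*g + 12) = (g - 4)*(g - 3)*(g - 4)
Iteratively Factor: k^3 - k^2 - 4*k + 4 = (k - 1)*(k^2 - 4) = (k - 2)*(k - 1)*(k + 2)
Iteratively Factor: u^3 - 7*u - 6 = (u + 2)*(u^2 - 2*u - 3) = (u - 3)*(u + 2)*(u + 1)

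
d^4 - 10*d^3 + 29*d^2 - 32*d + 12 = (d - 6)*(d - 2)*(d - 1)^2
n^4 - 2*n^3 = n^3*(n - 2)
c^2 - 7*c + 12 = (c - 4)*(c - 3)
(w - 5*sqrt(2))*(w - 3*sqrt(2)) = w^2 - 8*sqrt(2)*w + 30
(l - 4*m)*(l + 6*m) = l^2 + 2*l*m - 24*m^2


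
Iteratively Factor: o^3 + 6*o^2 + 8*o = (o + 4)*(o^2 + 2*o) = o*(o + 4)*(o + 2)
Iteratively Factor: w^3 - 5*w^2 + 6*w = (w - 2)*(w^2 - 3*w) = w*(w - 2)*(w - 3)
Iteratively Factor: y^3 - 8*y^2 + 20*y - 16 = (y - 2)*(y^2 - 6*y + 8) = (y - 4)*(y - 2)*(y - 2)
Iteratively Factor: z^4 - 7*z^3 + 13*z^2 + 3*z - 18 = (z + 1)*(z^3 - 8*z^2 + 21*z - 18) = (z - 3)*(z + 1)*(z^2 - 5*z + 6) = (z - 3)*(z - 2)*(z + 1)*(z - 3)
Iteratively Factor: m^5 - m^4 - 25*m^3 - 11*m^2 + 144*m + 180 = (m + 2)*(m^4 - 3*m^3 - 19*m^2 + 27*m + 90) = (m + 2)^2*(m^3 - 5*m^2 - 9*m + 45) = (m - 3)*(m + 2)^2*(m^2 - 2*m - 15) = (m - 3)*(m + 2)^2*(m + 3)*(m - 5)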